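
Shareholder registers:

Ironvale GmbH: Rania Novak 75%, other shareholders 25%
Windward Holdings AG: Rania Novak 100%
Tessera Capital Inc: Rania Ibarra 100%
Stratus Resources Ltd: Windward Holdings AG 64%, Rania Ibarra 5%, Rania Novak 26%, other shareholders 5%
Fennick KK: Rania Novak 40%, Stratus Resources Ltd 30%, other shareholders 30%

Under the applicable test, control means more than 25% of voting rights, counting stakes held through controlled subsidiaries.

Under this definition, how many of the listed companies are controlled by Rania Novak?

4

Rania Novak holds 75% of Ironvale, so Rania Novak controls Ironvale.
Rania Novak holds 100% of Windward, so Rania Novak controls Windward.
Windward and Rania Novak together hold 64% + 26% = 90% of Stratus, so Rania Novak controls Stratus.
Rania Novak and Stratus together hold 40% + 30% = 70% of Fennick, so Rania Novak controls Fennick.
No other company's threshold is met.
Rania Novak controls 4 companies.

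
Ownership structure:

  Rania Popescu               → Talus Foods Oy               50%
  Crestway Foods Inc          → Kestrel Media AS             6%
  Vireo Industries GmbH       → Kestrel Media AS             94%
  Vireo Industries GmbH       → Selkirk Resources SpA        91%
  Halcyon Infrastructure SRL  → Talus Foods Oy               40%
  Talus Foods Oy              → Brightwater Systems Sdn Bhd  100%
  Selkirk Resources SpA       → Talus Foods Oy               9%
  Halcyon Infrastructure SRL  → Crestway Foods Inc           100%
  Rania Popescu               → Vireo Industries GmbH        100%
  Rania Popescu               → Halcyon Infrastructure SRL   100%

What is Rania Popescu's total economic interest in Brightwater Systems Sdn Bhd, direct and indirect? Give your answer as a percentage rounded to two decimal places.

Rania reaches Brightwater along 3 paths.
Via Halcyon → Talus: 100% × 40% × 100% = 40%.
Via Talus: 50% × 100% = 50%.
Via Vireo → Selkirk → Talus: 100% × 91% × 9% × 100% = 8.19%.
Total: 40% + 50% + 8.19% = 98.19%.

98.19%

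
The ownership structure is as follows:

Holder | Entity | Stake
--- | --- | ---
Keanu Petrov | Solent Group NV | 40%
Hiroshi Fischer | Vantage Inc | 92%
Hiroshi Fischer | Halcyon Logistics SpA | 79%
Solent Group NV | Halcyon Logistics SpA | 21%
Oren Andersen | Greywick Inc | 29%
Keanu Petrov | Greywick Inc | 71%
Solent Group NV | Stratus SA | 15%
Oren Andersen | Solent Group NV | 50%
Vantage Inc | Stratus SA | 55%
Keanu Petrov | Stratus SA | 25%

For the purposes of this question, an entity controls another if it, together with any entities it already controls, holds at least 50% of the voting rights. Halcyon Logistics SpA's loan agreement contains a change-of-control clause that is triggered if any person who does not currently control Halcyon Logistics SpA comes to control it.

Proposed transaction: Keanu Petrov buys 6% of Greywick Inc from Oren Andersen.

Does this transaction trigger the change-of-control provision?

No

The purchase adds only to Keanu's holdings (Oren's stake shrinks), so Keanu is the only person who could newly come to control Halcyon.
Keanu holds 71% of Greywick, so Keanu controls Greywick.
Neither Keanu nor any entity Keanu controls holds any voting interest in Halcyon.
So before the transaction, Keanu does not control Halcyon.
After the purchase, Keanu's direct stake in Greywick rises to 71% + 6% = 77%, and Oren's stake falls to 23%.
Keanu holds 77% of Greywick, so Keanu controls Greywick.
After the transaction, neither Keanu nor any entity Keanu controls holds a voting interest in Halcyon, so Keanu still does not control it.
No new person acquires control, so the clause is not triggered.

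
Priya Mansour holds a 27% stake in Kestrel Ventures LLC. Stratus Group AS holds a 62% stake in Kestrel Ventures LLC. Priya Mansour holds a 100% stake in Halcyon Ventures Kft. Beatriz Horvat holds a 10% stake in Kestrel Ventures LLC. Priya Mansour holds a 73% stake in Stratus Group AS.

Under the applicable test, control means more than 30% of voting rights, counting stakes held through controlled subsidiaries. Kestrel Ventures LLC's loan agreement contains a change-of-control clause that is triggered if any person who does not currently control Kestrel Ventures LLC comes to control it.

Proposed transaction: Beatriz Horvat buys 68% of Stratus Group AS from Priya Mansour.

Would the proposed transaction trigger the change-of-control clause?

The purchase adds only to Beatriz's holdings (Priya's stake shrinks), so Beatriz is the only person who could newly come to control Kestrel.
Beatriz's largest direct stake is 10% in Kestrel, which does not meet the threshold, so Beatriz controls no company.
In Kestrel, Beatriz's side holds only 10%, not > 30%.
So before the transaction, Beatriz does not control Kestrel.
After the purchase, Beatriz holds 68% of Stratus directly, and Priya's stake falls to 5%.
Beatriz holds 68% of Stratus, so Beatriz controls Stratus.
Beatriz and Stratus together hold 10% + 62% = 72% of Kestrel, so Beatriz controls Kestrel.
Beatriz did not control Kestrel before and does after, so the clause is triggered.

Yes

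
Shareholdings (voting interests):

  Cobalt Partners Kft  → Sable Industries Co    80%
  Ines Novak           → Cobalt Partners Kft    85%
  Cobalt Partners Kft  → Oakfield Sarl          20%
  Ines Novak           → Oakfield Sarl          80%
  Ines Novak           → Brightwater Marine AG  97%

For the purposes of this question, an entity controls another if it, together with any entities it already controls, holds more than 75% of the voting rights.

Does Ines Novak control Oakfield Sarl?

Ines holds 85% of Cobalt, so Ines controls Cobalt.
Cobalt and Ines together hold 20% + 80% = 100% of Oakfield, so Ines controls Oakfield.

Yes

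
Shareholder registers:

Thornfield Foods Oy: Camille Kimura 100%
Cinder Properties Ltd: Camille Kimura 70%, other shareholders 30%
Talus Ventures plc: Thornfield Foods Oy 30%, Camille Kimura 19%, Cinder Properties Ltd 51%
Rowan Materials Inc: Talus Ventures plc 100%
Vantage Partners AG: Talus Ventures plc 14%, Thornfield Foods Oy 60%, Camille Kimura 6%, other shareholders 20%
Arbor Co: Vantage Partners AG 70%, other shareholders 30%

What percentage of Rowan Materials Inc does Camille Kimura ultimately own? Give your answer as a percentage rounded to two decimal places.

Camille reaches Rowan along 3 paths.
Via Thornfield → Talus: 100% × 30% × 100% = 30%.
Via Talus: 19% × 100% = 19%.
Via Cinder → Talus: 70% × 51% × 100% = 35.7%.
Total: 30% + 19% + 35.7% = 84.7%.
Rounded: 84.70%.

84.70%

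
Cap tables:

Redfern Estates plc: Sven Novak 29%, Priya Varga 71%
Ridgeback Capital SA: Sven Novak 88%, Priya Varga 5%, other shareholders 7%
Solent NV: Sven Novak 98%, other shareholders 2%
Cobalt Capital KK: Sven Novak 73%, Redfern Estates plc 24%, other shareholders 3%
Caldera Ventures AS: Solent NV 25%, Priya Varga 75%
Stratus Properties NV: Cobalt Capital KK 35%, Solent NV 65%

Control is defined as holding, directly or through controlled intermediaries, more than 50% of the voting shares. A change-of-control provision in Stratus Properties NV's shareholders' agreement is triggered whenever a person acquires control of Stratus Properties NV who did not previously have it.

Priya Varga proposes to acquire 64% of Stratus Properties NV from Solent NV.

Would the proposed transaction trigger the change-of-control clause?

Yes

The purchase adds only to Priya's holdings (Solent's stake shrinks), so Priya is the only person who could newly come to control Stratus.
Priya holds 71% of Redfern, so Priya controls Redfern.
Priya holds 75% of Caldera, so Priya controls Caldera.
Neither Priya nor any entity Priya controls holds any voting interest in Stratus.
So before the transaction, Priya does not control Stratus.
After the purchase, Priya holds 64% of Stratus directly, and Solent's stake falls to 1%.
Priya holds 64% of Stratus, so Priya controls Stratus.
Priya did not control Stratus before and does after, so the clause is triggered.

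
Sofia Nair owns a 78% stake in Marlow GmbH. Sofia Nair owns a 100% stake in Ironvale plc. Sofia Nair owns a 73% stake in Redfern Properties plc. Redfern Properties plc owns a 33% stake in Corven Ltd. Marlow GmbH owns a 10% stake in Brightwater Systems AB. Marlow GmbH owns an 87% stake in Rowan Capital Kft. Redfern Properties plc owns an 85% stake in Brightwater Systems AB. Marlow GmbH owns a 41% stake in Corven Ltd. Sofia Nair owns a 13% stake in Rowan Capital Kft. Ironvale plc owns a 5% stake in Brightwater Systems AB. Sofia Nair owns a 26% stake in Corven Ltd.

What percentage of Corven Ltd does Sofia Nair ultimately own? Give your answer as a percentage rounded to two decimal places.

Sofia reaches Corven along 3 paths.
Direct stake: 26% = 26%.
Via Redfern: 73% × 33% = 24.09%.
Via Marlow: 78% × 41% = 31.98%.
Total: 26% + 24.09% + 31.98% = 82.07%.

82.07%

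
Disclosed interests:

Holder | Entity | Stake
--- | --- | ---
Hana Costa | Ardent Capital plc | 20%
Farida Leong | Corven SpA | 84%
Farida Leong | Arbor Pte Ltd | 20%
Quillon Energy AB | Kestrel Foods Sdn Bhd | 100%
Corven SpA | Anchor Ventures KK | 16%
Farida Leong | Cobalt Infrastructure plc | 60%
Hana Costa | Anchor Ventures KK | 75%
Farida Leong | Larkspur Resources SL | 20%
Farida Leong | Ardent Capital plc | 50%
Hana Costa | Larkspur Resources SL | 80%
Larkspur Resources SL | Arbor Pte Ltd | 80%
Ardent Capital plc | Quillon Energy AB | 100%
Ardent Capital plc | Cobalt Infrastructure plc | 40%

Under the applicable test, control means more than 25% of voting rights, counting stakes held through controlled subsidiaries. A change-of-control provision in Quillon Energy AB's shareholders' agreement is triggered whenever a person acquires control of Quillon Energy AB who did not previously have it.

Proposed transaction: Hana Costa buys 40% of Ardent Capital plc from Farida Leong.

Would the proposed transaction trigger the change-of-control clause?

The purchase adds only to Hana's holdings (Farida's stake shrinks), so Hana is the only person who could newly come to control Quillon.
Hana holds 80% of Larkspur, so Hana controls Larkspur.
Hana holds 75% of Anchor, so Hana controls Anchor.
Larkspur holds 80% of Arbor, so Hana controls Arbor.
Neither Hana nor any entity Hana controls holds any voting interest in Quillon.
So before the transaction, Hana does not control Quillon.
After the purchase, Hana's direct stake in Ardent rises to 20% + 40% = 60%, and Farida's stake falls to 10%.
Hana holds 60% of Ardent, so Hana controls Ardent.
Ardent holds 100% of Quillon, so Hana controls Quillon.
Hana did not control Quillon before and does after, so the clause is triggered.

Yes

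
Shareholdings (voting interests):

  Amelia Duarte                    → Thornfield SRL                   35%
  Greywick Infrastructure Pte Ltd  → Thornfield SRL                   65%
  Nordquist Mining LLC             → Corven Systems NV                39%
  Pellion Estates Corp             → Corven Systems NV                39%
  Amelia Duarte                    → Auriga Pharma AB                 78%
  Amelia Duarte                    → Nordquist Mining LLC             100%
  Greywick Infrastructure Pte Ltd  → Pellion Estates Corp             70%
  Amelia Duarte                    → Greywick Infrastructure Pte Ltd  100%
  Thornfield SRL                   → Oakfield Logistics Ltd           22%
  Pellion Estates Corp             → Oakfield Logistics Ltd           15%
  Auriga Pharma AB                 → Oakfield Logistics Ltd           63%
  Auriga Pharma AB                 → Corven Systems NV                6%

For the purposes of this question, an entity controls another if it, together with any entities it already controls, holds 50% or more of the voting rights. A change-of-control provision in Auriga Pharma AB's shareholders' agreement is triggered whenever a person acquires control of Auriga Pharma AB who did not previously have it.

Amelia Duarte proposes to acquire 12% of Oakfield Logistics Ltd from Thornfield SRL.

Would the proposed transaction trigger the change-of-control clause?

No

The purchase adds only to Amelia's holdings (Thornfield's stake shrinks), so Amelia is the only person who could newly come to control Auriga.
Amelia holds 78% of Auriga, so Amelia controls Auriga.
So Amelia already controls Auriga before the transaction.
After the purchase, Amelia holds 12% of Oakfield directly, and Thornfield's stake falls to 10%.
Amelia controlled Auriga already, so this is not a new person acquiring control; every other person's position is unchanged or reduced.
No new person acquires control, so the clause is not triggered.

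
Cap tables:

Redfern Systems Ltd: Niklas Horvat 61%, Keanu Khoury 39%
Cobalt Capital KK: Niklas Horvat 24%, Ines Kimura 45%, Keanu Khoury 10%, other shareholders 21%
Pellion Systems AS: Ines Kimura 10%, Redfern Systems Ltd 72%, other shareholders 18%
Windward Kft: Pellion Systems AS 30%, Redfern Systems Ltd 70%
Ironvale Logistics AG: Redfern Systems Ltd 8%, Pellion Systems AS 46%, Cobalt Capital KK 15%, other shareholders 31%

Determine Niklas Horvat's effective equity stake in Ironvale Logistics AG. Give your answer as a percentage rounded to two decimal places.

Niklas reaches Ironvale along 3 paths.
Via Redfern: 61% × 8% = 4.88%.
Via Redfern → Pellion: 61% × 72% × 46% = 20.2032%.
Via Cobalt: 24% × 15% = 3.6%.
Total: 4.88% + 20.2032% + 3.6% = 28.6832%.
Rounded: 28.68%.

28.68%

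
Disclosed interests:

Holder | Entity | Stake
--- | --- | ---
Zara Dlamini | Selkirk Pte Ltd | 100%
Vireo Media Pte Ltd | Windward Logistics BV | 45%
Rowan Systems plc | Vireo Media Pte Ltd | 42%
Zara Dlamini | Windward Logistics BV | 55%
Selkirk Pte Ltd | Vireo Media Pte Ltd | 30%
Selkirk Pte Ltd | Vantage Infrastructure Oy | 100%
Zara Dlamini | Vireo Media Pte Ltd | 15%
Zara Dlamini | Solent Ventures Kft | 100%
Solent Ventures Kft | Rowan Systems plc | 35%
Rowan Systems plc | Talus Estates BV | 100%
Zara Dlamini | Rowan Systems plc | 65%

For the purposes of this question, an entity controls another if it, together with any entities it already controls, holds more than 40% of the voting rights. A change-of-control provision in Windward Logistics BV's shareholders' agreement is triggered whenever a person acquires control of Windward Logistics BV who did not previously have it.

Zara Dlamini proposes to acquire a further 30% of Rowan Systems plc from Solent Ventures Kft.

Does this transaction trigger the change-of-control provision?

No

The purchase adds only to Zara's holdings (Solent's stake shrinks), so Zara is the only person who could newly come to control Windward.
Zara holds 100% of Selkirk, so Zara controls Selkirk.
Zara holds 100% of Solent, so Zara controls Solent.
Zara and Solent together hold 65% + 35% = 100% of Rowan, so Zara controls Rowan.
Selkirk and Zara and Rowan together hold 30% + 15% + 42% = 87% of Vireo, so Zara controls Vireo.
Vireo and Zara together hold 45% + 55% = 100% of Windward, so Zara controls Windward.
So Zara already controls Windward before the transaction.
After the purchase, Zara's direct stake in Rowan rises to 65% + 30% = 95%, and Solent's stake falls to 5%.
Zara controlled Windward already, so this is not a new person acquiring control; every other person's position is unchanged or reduced.
No new person acquires control, so the clause is not triggered.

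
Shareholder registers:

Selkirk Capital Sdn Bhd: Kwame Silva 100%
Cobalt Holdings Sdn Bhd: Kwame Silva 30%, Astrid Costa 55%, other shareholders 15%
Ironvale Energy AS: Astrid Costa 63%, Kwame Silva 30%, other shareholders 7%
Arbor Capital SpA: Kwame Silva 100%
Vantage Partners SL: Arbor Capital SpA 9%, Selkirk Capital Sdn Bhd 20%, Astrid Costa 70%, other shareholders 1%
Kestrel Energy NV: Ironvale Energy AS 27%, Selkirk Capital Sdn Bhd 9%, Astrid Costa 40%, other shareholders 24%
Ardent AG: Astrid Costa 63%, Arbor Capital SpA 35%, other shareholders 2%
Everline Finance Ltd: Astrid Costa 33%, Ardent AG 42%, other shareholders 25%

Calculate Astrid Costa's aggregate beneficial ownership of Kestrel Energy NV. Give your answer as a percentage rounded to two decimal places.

57.01%

Astrid reaches Kestrel along 2 paths.
Via Ironvale: 63% × 27% = 17.01%.
Direct stake: 40% = 40%.
Total: 17.01% + 40% = 57.01%.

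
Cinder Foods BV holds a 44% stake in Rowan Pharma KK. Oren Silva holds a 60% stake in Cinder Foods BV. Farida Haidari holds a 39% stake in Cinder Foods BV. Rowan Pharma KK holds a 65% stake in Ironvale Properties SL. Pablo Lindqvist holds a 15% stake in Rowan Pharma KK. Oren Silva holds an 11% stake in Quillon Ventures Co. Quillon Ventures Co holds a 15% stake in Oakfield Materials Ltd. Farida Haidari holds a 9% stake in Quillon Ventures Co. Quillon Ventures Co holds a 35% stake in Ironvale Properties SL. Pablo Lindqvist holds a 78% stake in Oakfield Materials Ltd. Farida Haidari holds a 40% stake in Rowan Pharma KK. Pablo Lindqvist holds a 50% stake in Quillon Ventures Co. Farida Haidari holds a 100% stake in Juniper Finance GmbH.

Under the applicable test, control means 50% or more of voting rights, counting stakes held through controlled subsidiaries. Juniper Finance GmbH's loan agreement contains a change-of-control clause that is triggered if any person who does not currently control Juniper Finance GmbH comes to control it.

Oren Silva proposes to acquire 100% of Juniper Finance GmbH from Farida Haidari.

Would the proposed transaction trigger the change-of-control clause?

The purchase adds only to Oren's holdings (Farida's stake shrinks), so Oren is the only person who could newly come to control Juniper.
Oren holds 60% of Cinder, so Oren controls Cinder.
Neither Oren nor any entity Oren controls holds any voting interest in Juniper.
So before the transaction, Oren does not control Juniper.
After the purchase, Oren holds 100% of Juniper directly, and Farida's stake falls to 0%.
Oren holds 100% of Juniper, so Oren controls Juniper.
Oren did not control Juniper before and does after, so the clause is triggered.

Yes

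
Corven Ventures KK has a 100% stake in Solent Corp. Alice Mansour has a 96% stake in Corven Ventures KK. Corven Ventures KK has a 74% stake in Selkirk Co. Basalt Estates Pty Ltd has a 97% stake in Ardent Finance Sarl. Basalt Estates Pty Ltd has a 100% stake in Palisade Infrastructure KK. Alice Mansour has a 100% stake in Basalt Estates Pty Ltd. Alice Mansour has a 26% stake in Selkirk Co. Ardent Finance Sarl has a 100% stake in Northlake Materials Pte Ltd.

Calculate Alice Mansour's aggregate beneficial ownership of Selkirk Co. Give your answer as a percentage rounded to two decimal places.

Alice reaches Selkirk along 2 paths.
Via Corven: 96% × 74% = 71.04%.
Direct stake: 26% = 26%.
Total: 71.04% + 26% = 97.04%.

97.04%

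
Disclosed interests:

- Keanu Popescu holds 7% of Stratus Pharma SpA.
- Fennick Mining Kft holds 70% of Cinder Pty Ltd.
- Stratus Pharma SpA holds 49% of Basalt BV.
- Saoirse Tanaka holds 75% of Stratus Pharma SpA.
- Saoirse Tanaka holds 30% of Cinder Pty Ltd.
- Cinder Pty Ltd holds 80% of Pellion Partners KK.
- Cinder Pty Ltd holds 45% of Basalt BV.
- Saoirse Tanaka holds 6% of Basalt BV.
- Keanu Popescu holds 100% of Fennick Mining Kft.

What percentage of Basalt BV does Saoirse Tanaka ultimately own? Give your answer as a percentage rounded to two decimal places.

Saoirse reaches Basalt along 3 paths.
Via Stratus: 75% × 49% = 36.75%.
Via Cinder: 30% × 45% = 13.5%.
Direct stake: 6% = 6%.
Total: 36.75% + 13.5% + 6% = 56.25%.

56.25%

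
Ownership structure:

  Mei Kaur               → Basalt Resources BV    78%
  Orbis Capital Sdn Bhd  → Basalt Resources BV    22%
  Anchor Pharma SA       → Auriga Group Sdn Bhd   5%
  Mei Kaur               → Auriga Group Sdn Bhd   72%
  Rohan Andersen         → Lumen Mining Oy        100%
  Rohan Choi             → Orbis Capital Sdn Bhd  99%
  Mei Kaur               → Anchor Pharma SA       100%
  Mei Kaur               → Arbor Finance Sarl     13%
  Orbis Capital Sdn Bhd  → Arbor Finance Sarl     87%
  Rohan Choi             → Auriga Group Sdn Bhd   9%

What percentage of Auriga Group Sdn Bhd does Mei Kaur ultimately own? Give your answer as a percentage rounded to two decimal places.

Mei reaches Auriga along 2 paths.
Via Anchor: 100% × 5% = 5%.
Direct stake: 72% = 72%.
Total: 5% + 72% = 77%.
Rounded: 77.00%.

77.00%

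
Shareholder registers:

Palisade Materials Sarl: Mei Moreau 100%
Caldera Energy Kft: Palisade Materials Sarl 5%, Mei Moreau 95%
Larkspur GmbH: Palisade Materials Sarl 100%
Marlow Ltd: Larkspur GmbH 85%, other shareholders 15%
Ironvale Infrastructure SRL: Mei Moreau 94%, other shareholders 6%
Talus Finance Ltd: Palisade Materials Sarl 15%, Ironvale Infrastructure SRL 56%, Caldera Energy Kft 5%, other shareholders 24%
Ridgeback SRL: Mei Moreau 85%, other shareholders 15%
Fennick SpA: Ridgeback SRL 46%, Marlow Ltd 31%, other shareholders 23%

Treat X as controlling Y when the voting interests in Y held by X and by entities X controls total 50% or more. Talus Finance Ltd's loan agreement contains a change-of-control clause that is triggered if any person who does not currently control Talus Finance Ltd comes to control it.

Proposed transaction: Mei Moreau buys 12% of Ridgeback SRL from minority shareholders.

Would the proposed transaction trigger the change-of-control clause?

No

The purchase changes only Mei's holdings, so Mei is the only person who could newly come to control Talus.
Mei holds 100% of Palisade, so Mei controls Palisade.
Palisade and Mei together hold 5% + 95% = 100% of Caldera, so Mei controls Caldera.
Mei holds 94% of Ironvale, so Mei controls Ironvale.
Palisade and Ironvale and Caldera together hold 15% + 56% + 5% = 76% of Talus, so Mei controls Talus.
So Mei already controls Talus before the transaction.
After the purchase, Mei's direct stake in Ridgeback rises to 85% + 12% = 97%.
Mei controlled Talus already, so this is not a new person acquiring control; every other person's position is unchanged or reduced.
No new person acquires control, so the clause is not triggered.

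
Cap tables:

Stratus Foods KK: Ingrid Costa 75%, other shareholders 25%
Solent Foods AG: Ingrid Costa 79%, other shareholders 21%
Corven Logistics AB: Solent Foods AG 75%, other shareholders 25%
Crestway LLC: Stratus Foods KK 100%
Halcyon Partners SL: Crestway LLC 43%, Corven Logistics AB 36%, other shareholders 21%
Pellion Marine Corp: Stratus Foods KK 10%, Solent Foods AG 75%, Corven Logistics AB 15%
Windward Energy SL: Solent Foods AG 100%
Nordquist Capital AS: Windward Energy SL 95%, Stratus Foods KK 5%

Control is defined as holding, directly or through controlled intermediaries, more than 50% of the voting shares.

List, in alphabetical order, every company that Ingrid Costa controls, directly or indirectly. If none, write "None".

Corven Logistics AB, Crestway LLC, Halcyon Partners SL, Nordquist Capital AS, Pellion Marine Corp, Solent Foods AG, Stratus Foods KK, Windward Energy SL

Ingrid holds 75% of Stratus, so Ingrid controls Stratus.
Ingrid holds 79% of Solent, so Ingrid controls Solent.
Solent holds 75% of Corven, so Ingrid controls Corven.
Stratus holds 100% of Crestway, so Ingrid controls Crestway.
Crestway and Corven together hold 43% + 36% = 79% of Halcyon, so Ingrid controls Halcyon.
Stratus and Solent and Corven together hold 10% + 75% + 15% = 100% of Pellion, so Ingrid controls Pellion.
Solent holds 100% of Windward, so Ingrid controls Windward.
Windward and Stratus together hold 95% + 5% = 100% of Nordquist, so Ingrid controls Nordquist.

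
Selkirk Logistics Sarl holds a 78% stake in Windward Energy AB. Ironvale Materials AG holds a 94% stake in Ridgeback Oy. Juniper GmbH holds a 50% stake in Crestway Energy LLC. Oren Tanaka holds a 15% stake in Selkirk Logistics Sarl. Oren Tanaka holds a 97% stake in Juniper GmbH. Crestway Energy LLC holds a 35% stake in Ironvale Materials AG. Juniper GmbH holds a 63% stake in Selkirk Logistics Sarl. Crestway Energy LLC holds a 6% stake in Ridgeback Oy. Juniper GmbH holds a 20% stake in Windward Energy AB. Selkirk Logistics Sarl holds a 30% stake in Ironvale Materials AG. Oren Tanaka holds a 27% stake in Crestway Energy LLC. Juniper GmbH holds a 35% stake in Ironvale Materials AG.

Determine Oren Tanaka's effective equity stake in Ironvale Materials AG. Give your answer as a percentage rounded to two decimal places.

83.21%

Oren reaches Ironvale along 5 paths.
Via Juniper: 97% × 35% = 33.95%.
Via Juniper → Crestway: 97% × 50% × 35% = 16.975%.
Via Crestway: 27% × 35% = 9.45%.
Via Selkirk: 15% × 30% = 4.5%.
Via Juniper → Selkirk: 97% × 63% × 30% = 18.333%.
Total: 33.95% + 16.975% + 9.45% + 4.5% + 18.333% = 83.208%.
Rounded: 83.21%.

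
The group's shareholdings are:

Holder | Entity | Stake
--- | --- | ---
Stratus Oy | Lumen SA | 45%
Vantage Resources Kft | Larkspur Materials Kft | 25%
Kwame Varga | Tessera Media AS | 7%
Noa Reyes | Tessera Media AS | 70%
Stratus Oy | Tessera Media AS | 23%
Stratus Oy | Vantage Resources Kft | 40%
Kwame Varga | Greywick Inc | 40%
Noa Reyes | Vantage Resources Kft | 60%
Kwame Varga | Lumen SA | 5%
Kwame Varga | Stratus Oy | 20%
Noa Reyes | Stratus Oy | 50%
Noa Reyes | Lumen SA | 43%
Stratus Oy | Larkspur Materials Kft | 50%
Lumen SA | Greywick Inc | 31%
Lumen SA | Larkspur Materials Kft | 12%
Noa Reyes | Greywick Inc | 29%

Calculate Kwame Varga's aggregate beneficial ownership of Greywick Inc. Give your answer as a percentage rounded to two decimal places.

44.34%

Kwame reaches Greywick along 3 paths.
Direct stake: 40% = 40%.
Via Stratus → Lumen: 20% × 45% × 31% = 2.79%.
Via Lumen: 5% × 31% = 1.55%.
Total: 40% + 2.79% + 1.55% = 44.34%.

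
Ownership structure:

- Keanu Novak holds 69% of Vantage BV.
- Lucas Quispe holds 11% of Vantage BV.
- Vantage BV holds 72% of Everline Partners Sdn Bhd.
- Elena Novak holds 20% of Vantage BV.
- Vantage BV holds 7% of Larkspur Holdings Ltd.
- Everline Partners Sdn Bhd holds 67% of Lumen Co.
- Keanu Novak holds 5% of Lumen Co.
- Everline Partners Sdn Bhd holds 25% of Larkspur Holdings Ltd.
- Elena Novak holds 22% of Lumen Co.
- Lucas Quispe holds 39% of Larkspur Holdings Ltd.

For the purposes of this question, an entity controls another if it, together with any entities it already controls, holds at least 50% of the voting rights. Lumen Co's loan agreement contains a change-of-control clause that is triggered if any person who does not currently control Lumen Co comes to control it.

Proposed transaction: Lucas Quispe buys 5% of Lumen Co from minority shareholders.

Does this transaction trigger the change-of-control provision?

The purchase changes only Lucas's holdings, so Lucas is the only person who could newly come to control Lumen.
Lucas's largest direct stake is 39% in Larkspur, which does not meet the threshold, so Lucas controls no company.
Neither Lucas nor any entity Lucas controls holds any voting interest in Lumen.
So before the transaction, Lucas does not control Lumen.
After the purchase, Lucas holds 5% of Lumen directly.
After the transaction, Lucas's side holds 5% of Lumen, not ≥ 50%, so Lucas still does not control Lumen.
No new person acquires control, so the clause is not triggered.

No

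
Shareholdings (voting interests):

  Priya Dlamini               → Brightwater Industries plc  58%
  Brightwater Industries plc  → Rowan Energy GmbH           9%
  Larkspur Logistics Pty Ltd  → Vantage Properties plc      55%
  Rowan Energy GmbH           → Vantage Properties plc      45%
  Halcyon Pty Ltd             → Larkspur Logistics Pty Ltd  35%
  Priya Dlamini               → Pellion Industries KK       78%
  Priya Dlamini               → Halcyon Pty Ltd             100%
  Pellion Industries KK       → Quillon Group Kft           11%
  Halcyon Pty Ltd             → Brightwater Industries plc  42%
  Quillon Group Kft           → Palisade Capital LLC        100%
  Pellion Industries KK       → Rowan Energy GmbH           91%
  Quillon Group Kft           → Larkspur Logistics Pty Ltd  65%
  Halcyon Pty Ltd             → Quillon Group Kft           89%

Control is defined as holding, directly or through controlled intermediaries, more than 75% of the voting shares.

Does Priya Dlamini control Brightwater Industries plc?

Yes

Priya holds 100% of Halcyon, so Priya controls Halcyon.
Priya and Halcyon together hold 58% + 42% = 100% of Brightwater, so Priya controls Brightwater.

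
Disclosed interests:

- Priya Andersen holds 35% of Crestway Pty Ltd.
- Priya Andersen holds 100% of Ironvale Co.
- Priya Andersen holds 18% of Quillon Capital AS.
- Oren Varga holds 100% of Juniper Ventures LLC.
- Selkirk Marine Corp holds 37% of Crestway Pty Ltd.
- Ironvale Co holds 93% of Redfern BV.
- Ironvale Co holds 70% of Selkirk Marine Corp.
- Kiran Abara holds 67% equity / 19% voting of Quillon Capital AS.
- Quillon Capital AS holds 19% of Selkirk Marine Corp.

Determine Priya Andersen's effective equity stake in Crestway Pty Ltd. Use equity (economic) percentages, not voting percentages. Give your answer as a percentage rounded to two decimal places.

62.17%

Priya reaches Crestway along 3 paths.
Via Ironvale → Selkirk: 100% × 70% × 37% = 25.9%.
Via Quillon → Selkirk: 18% × 19% × 37% = 1.2654%.
Direct stake: 35% = 35%.
Total: 25.9% + 1.2654% + 35% = 62.1654%.
Rounded: 62.17%.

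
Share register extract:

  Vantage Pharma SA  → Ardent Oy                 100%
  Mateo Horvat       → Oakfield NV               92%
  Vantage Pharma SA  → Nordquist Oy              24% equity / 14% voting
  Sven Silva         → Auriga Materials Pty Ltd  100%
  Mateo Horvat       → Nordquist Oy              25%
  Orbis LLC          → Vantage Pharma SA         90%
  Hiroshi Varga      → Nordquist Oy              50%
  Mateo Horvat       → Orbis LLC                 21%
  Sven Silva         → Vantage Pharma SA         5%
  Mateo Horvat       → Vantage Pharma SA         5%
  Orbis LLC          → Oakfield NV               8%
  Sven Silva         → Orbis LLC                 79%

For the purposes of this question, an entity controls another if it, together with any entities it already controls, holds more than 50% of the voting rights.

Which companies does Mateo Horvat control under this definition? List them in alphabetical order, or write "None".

Mateo holds 92% of Oakfield, so Mateo controls Oakfield.
No other company's threshold is met.

Oakfield NV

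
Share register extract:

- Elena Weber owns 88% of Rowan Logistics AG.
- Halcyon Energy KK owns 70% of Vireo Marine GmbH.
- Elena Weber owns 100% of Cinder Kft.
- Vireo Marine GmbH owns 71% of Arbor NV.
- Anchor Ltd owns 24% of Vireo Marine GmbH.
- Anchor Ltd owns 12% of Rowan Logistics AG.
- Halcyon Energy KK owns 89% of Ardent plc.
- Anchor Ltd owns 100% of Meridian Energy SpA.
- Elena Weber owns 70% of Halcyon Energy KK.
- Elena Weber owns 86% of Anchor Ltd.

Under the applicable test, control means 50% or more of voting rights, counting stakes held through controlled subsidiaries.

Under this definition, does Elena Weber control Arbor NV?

Yes

Elena holds 86% of Anchor, so Elena controls Anchor.
Elena holds 70% of Halcyon, so Elena controls Halcyon.
Anchor and Halcyon together hold 24% + 70% = 94% of Vireo, so Elena controls Vireo.
Vireo holds 71% of Arbor, so Elena controls Arbor.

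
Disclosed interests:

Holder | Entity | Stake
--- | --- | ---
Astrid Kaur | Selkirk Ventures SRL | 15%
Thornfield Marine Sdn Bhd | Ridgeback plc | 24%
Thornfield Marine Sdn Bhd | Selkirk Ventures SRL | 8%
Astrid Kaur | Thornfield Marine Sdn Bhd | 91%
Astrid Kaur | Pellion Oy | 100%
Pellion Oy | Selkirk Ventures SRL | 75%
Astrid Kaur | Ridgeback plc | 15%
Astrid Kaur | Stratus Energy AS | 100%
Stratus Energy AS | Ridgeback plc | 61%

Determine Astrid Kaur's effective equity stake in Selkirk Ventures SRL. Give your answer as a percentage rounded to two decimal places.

97.28%

Astrid reaches Selkirk along 3 paths.
Via Pellion: 100% × 75% = 75%.
Direct stake: 15% = 15%.
Via Thornfield: 91% × 8% = 7.28%.
Total: 75% + 15% + 7.28% = 97.28%.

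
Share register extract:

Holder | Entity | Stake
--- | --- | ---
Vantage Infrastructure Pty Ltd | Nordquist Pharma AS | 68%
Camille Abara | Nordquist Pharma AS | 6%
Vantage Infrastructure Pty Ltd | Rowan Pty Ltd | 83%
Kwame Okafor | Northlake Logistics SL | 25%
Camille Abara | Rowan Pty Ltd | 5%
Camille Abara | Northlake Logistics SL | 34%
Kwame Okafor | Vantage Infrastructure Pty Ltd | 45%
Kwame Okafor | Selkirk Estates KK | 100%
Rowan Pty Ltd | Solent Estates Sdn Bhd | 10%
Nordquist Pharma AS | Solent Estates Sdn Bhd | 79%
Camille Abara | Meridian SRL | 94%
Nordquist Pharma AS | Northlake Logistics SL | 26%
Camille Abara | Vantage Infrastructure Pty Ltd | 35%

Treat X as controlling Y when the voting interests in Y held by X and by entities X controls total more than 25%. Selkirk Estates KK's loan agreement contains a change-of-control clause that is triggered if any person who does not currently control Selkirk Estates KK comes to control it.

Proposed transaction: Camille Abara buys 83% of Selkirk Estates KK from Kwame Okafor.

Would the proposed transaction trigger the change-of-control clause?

Yes

The purchase adds only to Camille's holdings (Kwame's stake shrinks), so Camille is the only person who could newly come to control Selkirk.
Camille holds 35% of Vantage, so Camille controls Vantage.
Vantage and Camille together hold 68% + 6% = 74% of Nordquist, so Camille controls Nordquist.
Camille holds 94% of Meridian, so Camille controls Meridian.
Camille and Vantage together hold 5% + 83% = 88% of Rowan, so Camille controls Rowan.
Nordquist and Camille together hold 26% + 34% = 60% of Northlake, so Camille controls Northlake.
Nordquist and Rowan together hold 79% + 10% = 89% of Solent, so Camille controls Solent.
Neither Camille nor any entity Camille controls holds any voting interest in Selkirk.
So before the transaction, Camille does not control Selkirk.
After the purchase, Camille holds 83% of Selkirk directly, and Kwame's stake falls to 17%.
Camille holds 83% of Selkirk, so Camille controls Selkirk.
Camille did not control Selkirk before and does after, so the clause is triggered.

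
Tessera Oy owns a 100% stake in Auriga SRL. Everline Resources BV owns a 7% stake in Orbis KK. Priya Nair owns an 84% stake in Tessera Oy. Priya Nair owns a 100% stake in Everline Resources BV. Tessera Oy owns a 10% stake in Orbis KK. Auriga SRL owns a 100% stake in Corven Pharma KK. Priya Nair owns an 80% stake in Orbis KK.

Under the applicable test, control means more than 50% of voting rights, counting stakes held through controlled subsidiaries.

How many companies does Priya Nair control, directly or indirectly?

Priya holds 84% of Tessera, so Priya controls Tessera.
Priya holds 100% of Everline, so Priya controls Everline.
Tessera holds 100% of Auriga, so Priya controls Auriga.
Everline and Tessera and Priya together hold 7% + 10% + 80% = 97% of Orbis, so Priya controls Orbis.
Auriga holds 100% of Corven, so Priya controls Corven.
Priya controls 5 companies.

5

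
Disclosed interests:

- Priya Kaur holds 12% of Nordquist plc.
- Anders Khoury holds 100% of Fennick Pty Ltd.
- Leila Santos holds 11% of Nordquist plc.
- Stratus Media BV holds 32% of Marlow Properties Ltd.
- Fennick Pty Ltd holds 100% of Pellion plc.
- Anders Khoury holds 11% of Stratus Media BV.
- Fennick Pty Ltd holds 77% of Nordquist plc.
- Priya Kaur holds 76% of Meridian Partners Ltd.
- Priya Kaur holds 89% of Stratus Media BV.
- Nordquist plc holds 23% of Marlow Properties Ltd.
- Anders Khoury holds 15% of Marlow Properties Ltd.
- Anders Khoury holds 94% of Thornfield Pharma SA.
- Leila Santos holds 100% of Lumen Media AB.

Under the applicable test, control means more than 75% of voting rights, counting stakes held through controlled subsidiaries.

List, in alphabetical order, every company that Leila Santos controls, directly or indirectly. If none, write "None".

Lumen Media AB

Leila holds 100% of Lumen, so Leila controls Lumen.
No other company's threshold is met.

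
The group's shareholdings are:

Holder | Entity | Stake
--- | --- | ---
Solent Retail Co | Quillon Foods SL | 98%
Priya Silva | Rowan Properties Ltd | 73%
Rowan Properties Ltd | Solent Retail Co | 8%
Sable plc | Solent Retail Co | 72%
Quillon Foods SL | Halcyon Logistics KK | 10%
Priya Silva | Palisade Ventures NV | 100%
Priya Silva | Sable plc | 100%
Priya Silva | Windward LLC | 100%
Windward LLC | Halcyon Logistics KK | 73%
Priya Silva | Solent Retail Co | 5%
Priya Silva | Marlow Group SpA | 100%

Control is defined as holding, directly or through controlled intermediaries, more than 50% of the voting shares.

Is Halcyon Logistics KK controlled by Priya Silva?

Yes

Priya holds 100% of Windward, so Priya controls Windward.
Priya holds 73% of Rowan, so Priya controls Rowan.
Priya holds 100% of Sable, so Priya controls Sable.
Rowan and Sable and Priya together hold 8% + 72% + 5% = 85% of Solent, so Priya controls Solent.
Solent holds 98% of Quillon, so Priya controls Quillon.
Quillon and Windward together hold 10% + 73% = 83% of Halcyon, so Priya controls Halcyon.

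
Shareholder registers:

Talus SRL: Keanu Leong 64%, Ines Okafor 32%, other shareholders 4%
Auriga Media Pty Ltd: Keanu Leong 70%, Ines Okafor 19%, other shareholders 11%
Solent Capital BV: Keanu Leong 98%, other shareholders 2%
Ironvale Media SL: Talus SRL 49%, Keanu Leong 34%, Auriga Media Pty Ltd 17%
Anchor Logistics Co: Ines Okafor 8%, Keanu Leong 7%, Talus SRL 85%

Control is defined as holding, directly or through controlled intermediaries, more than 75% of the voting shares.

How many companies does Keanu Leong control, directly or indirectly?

1

Keanu holds 98% of Solent, so Keanu controls Solent.
No other company's threshold is met.
Keanu controls 1 company.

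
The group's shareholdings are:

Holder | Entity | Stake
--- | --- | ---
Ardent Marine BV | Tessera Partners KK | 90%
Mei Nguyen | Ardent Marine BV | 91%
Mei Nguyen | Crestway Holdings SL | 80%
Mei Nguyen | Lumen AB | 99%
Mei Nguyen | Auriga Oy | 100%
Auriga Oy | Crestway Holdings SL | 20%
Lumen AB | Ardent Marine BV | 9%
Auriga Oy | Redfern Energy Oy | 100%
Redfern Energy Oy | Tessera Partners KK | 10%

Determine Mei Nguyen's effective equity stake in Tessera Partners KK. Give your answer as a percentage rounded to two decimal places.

99.92%

Mei reaches Tessera along 3 paths.
Via Auriga → Redfern: 100% × 100% × 10% = 10%.
Via Ardent: 91% × 90% = 81.9%.
Via Lumen → Ardent: 99% × 9% × 90% = 8.019%.
Total: 10% + 81.9% + 8.019% = 99.919%.
Rounded: 99.92%.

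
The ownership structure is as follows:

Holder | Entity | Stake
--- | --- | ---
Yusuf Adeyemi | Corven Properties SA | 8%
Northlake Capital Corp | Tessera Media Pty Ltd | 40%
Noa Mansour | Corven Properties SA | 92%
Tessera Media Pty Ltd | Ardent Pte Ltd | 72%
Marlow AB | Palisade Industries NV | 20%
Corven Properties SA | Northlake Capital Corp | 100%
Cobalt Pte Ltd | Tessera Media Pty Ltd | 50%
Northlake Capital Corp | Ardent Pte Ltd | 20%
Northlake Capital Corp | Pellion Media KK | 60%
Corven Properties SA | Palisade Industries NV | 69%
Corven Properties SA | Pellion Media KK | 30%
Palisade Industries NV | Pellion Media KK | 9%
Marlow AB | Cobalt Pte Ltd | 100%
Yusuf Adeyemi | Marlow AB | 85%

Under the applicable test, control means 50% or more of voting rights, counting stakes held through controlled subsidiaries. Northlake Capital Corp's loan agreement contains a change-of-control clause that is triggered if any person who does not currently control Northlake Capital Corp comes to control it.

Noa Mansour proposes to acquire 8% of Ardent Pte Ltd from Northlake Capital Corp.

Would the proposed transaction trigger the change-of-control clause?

The purchase adds only to Noa's holdings (Northlake's stake shrinks), so Noa is the only person who could newly come to control Northlake.
Noa holds 92% of Corven, so Noa controls Corven.
Corven holds 100% of Northlake, so Noa controls Northlake.
So Noa already controls Northlake before the transaction.
After the purchase, Noa holds 8% of Ardent directly, and Northlake's stake falls to 12%.
Noa controlled Northlake already, so this is not a new person acquiring control; every other person's position is unchanged or reduced.
No new person acquires control, so the clause is not triggered.

No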